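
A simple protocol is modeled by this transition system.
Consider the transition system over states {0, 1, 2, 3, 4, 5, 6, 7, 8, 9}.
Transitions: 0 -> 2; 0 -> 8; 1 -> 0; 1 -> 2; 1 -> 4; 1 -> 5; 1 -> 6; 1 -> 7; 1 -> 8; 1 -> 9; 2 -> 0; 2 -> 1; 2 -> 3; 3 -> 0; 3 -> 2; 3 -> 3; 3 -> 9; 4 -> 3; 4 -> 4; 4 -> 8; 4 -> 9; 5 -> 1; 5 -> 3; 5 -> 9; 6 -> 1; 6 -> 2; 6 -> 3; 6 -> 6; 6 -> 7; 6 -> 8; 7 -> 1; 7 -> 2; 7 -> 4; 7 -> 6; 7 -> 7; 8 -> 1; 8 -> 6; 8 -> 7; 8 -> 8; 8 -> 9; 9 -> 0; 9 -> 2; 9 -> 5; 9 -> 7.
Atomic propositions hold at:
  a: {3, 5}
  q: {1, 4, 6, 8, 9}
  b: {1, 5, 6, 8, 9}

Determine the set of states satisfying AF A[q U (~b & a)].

{3}

Sat(~b) = {0, 2, 3, 4, 7}
Sat(~b & a) = {3}
A[q U (~b & a)]: least fixpoint, start Z0 = Sat((~b & a)) = {3}, add states in Sat(q) with every successor in Z. Already a fixed point.
Sat(A[q U (~b & a)]) = {3}
AF A[q U (~b & a)]: least fixpoint, start Z0 = {3}, add states with every successor in Z. Already a fixed point.
Sat(AF A[q U (~b & a)]) = {3}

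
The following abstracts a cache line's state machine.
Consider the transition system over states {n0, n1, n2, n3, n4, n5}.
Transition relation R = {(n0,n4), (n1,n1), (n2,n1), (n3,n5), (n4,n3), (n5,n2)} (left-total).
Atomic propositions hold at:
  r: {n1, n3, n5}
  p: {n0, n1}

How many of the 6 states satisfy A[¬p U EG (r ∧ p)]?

Sat(¬p) = {n2, n3, n4, n5}
Sat(r ∧ p) = {n1}
EG (r ∧ p): greatest fixpoint, start Z0 = {n1}, keep only states in Sat with some successor in Z. Already a fixed point.
Sat(EG (r ∧ p)) = {n1}
A[¬p U EG (r ∧ p)]: least fixpoint, start Z0 = Sat(EG (r ∧ p)) = {n1}, add states in Sat(¬p) with every successor in Z. Z1 = {n1, n2}; Z2 = {n1, n2, n5}; Z3 = {n1, n2, n3, n5}; Z4 = {n1, n2, n3, n4, n5}; fixed.
Sat(A[¬p U EG (r ∧ p)]) = {n1, n2, n3, n4, n5}
|Sat(A[¬p U EG (r ∧ p)])| = |{n1, n2, n3, n4, n5}| = 5.

5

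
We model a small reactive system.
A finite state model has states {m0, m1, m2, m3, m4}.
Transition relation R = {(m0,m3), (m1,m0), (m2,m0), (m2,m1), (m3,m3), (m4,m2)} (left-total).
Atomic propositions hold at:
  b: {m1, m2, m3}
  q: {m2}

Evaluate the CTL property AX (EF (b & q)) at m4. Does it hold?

Yes

Sat(b & q) = {m2}
EF (b & q): least fixpoint, start Z0 = {m2}, add states with some successor in Z. Z1 = {m2, m4}; fixed.
Sat(EF (b & q)) = {m2, m4}
Sat(AX (EF (b & q))) = {s : every successor in {m2, m4}} = {m4}
m4 ∈ Sat(AX (EF (b & q))) = {m4}, so the formula holds at m4.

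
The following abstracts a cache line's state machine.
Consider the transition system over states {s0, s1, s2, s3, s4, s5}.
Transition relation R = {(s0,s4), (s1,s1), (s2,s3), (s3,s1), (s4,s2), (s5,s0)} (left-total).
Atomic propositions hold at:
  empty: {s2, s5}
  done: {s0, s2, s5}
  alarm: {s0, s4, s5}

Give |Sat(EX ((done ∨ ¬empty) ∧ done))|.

Sat(¬empty) = {s0, s1, s3, s4}
Sat(done ∨ ¬empty) = {s0, s1, s2, s3, s4, s5}
Sat((done ∨ ¬empty) ∧ done) = {s0, s2, s5}
Sat(EX ((done ∨ ¬empty) ∧ done)) = {s : some successor in {s0, s2, s5}} = {s4, s5}
|Sat(EX ((done ∨ ¬empty) ∧ done))| = |{s4, s5}| = 2.

2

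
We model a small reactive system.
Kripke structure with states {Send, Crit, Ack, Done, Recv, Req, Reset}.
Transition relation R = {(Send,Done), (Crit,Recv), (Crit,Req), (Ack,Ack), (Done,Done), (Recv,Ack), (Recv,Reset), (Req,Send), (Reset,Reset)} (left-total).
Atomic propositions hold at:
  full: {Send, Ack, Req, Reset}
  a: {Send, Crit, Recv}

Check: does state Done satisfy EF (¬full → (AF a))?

Sat(¬full) = {Crit, Done, Recv}
AF a: least fixpoint, start Z0 = {Send, Crit, Recv}, add states with every successor in Z. Z1 = {Send, Crit, Recv, Req}; fixed.
Sat(AF a) = {Send, Crit, Recv, Req}
Sat(¬full → (AF a)) = {Send, Crit, Ack, Recv, Req, Reset}
EF (¬full → (AF a)): least fixpoint, start Z0 = {Send, Crit, Ack, Recv, Req, Reset}, add states with some successor in Z. Already a fixed point.
Sat(EF (¬full → (AF a))) = {Send, Crit, Ack, Recv, Req, Reset}
Done ∉ Sat(EF (¬full → (AF a))) = {Send, Crit, Ack, Recv, Req, Reset}, so the formula does not hold at Done.

No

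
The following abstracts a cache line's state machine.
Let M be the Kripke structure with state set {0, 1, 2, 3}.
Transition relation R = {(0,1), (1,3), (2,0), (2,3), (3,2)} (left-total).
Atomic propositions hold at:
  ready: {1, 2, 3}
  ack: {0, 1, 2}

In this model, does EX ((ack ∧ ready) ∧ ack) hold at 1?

Sat(ack ∧ ready) = {1, 2}
Sat((ack ∧ ready) ∧ ack) = {1, 2}
Sat(EX ((ack ∧ ready) ∧ ack)) = {s : some successor in {1, 2}} = {0, 3}
1 ∉ Sat(EX ((ack ∧ ready) ∧ ack)) = {0, 3}, so the formula does not hold at 1.

No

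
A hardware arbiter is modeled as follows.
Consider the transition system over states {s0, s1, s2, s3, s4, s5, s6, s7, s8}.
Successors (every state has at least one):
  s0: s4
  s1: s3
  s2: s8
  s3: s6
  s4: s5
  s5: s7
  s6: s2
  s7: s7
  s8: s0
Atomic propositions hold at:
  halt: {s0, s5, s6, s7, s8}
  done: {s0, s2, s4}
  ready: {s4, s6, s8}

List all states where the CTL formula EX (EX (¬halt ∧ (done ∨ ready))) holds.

Sat(¬halt) = {s1, s2, s3, s4}
Sat(done ∨ ready) = {s0, s2, s4, s6, s8}
Sat(¬halt ∧ (done ∨ ready)) = {s2, s4}
Sat(EX (¬halt ∧ (done ∨ ready))) = {s : some successor in {s2, s4}} = {s0, s6}
Sat(EX (EX (¬halt ∧ (done ∨ ready)))) = {s : some successor in {s0, s6}} = {s3, s8}

{s3, s8}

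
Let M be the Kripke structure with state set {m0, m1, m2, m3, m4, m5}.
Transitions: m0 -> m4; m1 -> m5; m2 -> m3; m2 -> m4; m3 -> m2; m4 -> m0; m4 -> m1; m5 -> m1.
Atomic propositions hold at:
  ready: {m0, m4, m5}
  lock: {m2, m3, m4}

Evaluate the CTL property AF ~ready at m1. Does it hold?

Sat(~ready) = {m1, m2, m3}
AF ~ready: least fixpoint, start Z0 = {m1, m2, m3}, add states with every successor in Z. Z1 = {m1, m2, m3, m5}; fixed.
Sat(AF ~ready) = {m1, m2, m3, m5}
m1 ∈ Sat(AF ~ready) = {m1, m2, m3, m5}, so the formula holds at m1.

Yes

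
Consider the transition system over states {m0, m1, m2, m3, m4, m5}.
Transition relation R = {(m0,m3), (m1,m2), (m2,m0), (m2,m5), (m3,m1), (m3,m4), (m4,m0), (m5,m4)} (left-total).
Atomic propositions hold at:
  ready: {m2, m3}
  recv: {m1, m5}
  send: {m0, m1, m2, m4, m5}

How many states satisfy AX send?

5

Sat(AX send) = {s : every successor in {m0, m1, m2, m4, m5}} = {m1, m2, m3, m4, m5}
|Sat(AX send)| = |{m1, m2, m3, m4, m5}| = 5.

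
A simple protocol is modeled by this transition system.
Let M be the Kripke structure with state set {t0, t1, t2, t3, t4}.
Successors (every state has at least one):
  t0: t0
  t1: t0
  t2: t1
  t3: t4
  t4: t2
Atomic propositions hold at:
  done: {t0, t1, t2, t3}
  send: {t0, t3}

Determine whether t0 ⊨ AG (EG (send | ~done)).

Yes

Sat(~done) = {t4}
Sat(send | ~done) = {t0, t3, t4}
EG (send | ~done): greatest fixpoint, start Z0 = {t0, t3, t4}, keep only states in Sat with some successor in Z. Z1 = {t0, t3}; Z2 = {t0}; fixed.
Sat(EG (send | ~done)) = {t0}
AG (EG (send | ~done)): greatest fixpoint, start Z0 = {t0}, keep only states in Sat with every successor in Z. Already a fixed point.
Sat(AG (EG (send | ~done))) = {t0}
t0 ∈ Sat(AG (EG (send | ~done))) = {t0}, so the formula holds at t0.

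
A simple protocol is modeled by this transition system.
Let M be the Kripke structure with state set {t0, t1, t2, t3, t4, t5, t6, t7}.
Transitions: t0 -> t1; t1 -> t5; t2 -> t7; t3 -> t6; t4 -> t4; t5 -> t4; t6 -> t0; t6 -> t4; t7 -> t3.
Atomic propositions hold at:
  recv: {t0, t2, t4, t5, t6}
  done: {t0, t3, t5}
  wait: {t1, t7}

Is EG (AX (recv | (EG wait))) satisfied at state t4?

Yes

EG wait: greatest fixpoint, start Z0 = {t1, t7}, keep only states in Sat with some successor in Z. Z1 = ∅; fixed.
Sat(EG wait) = ∅
Sat(recv | (EG wait)) = {t0, t2, t4, t5, t6}
Sat(AX (recv | (EG wait))) = {s : every successor in {t0, t2, t4, t5, t6}} = {t1, t3, t4, t5, t6}
EG (AX (recv | (EG wait))): greatest fixpoint, start Z0 = {t1, t3, t4, t5, t6}, keep only states in Sat with some successor in Z. Already a fixed point.
Sat(EG (AX (recv | (EG wait)))) = {t1, t3, t4, t5, t6}
t4 ∈ Sat(EG (AX (recv | (EG wait)))) = {t1, t3, t4, t5, t6}, so the formula holds at t4.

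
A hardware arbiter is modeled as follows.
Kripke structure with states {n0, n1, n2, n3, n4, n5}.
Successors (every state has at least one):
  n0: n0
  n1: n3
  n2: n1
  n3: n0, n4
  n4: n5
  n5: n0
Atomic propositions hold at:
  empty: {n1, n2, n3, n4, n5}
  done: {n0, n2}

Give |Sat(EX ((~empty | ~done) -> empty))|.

Sat(~empty) = {n0}
Sat(~done) = {n1, n3, n4, n5}
Sat(~empty | ~done) = {n0, n1, n3, n4, n5}
Sat((~empty | ~done) -> empty) = {n1, n2, n3, n4, n5}
Sat(EX ((~empty | ~done) -> empty)) = {s : some successor in {n1, n2, n3, n4, n5}} = {n1, n2, n3, n4}
|Sat(EX ((~empty | ~done) -> empty))| = |{n1, n2, n3, n4}| = 4.

4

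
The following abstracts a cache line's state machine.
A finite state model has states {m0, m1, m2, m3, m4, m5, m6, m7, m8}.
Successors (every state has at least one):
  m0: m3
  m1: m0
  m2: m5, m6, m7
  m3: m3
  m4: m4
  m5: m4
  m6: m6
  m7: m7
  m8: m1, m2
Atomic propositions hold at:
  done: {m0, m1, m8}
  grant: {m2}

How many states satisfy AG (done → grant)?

Sat(done → grant) = {m2, m3, m4, m5, m6, m7}
AG (done → grant): greatest fixpoint, start Z0 = {m2, m3, m4, m5, m6, m7}, keep only states in Sat with every successor in Z. Already a fixed point.
Sat(AG (done → grant)) = {m2, m3, m4, m5, m6, m7}
|Sat(AG (done → grant))| = |{m2, m3, m4, m5, m6, m7}| = 6.

6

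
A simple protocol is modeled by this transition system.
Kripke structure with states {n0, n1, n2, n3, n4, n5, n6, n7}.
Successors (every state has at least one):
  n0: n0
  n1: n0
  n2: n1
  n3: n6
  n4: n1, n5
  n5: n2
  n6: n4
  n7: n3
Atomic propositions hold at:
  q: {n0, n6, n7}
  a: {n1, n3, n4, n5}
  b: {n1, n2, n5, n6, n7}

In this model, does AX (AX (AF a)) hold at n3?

Yes

AF a: least fixpoint, start Z0 = {n1, n3, n4, n5}, add states with every successor in Z. Z1 = {n1, n2, n3, n4, n5, n6, n7}; fixed.
Sat(AF a) = {n1, n2, n3, n4, n5, n6, n7}
Sat(AX (AF a)) = {s : every successor in {n1, n2, n3, n4, n5, n6, n7}} = {n2, n3, n4, n5, n6, n7}
Sat(AX (AX (AF a))) = {s : every successor in {n2, n3, n4, n5, n6, n7}} = {n3, n5, n6, n7}
n3 ∈ Sat(AX (AX (AF a))) = {n3, n5, n6, n7}, so the formula holds at n3.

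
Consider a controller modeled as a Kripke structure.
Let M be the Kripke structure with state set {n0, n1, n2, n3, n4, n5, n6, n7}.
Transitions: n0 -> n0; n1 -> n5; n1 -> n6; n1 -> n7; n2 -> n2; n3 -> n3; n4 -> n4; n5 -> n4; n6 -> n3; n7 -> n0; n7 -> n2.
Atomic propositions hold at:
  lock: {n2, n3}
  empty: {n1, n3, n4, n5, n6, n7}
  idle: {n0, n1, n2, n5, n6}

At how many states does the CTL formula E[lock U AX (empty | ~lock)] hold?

Sat(~lock) = {n0, n1, n4, n5, n6, n7}
Sat(empty | ~lock) = {n0, n1, n3, n4, n5, n6, n7}
Sat(AX (empty | ~lock)) = {s : every successor in {n0, n1, n3, n4, n5, n6, n7}} = {n0, n1, n3, n4, n5, n6}
E[lock U AX (empty | ~lock)]: least fixpoint, start Z0 = Sat(AX (empty | ~lock)) = {n0, n1, n3, n4, n5, n6}, add states in Sat(lock) with some successor in Z. Already a fixed point.
Sat(E[lock U AX (empty | ~lock)]) = {n0, n1, n3, n4, n5, n6}
|Sat(E[lock U AX (empty | ~lock)])| = |{n0, n1, n3, n4, n5, n6}| = 6.

6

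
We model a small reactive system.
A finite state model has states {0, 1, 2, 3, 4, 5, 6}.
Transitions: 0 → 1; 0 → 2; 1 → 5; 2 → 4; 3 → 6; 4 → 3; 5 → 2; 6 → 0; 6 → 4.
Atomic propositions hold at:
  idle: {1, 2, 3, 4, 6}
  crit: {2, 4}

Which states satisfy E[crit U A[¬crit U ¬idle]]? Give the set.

Sat(¬crit) = {0, 1, 3, 5, 6}
Sat(¬idle) = {0, 5}
A[¬crit U ¬idle]: least fixpoint, start Z0 = Sat(¬idle) = {0, 5}, add states in Sat(¬crit) with every successor in Z. Z1 = {0, 1, 5}; fixed.
Sat(A[¬crit U ¬idle]) = {0, 1, 5}
E[crit U A[¬crit U ¬idle]]: least fixpoint, start Z0 = Sat(A[¬crit U ¬idle]) = {0, 1, 5}, add states in Sat(crit) with some successor in Z. Already a fixed point.
Sat(E[crit U A[¬crit U ¬idle]]) = {0, 1, 5}

{0, 1, 5}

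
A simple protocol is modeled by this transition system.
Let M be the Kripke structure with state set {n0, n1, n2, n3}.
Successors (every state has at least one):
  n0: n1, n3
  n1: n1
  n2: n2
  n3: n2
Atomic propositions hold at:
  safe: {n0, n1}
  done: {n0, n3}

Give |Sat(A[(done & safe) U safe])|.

2

Sat(done & safe) = {n0}
A[(done & safe) U safe]: least fixpoint, start Z0 = Sat(safe) = {n0, n1}, add states in Sat(done & safe) with every successor in Z. Already a fixed point.
Sat(A[(done & safe) U safe]) = {n0, n1}
|Sat(A[(done & safe) U safe])| = |{n0, n1}| = 2.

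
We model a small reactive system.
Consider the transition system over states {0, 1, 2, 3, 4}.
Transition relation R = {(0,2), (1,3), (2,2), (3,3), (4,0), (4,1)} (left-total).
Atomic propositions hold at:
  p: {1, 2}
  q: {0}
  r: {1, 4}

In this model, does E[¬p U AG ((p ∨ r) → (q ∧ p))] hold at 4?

No

Sat(¬p) = {0, 3, 4}
Sat(p ∨ r) = {1, 2, 4}
Sat(q ∧ p) = ∅
Sat((p ∨ r) → (q ∧ p)) = {0, 3}
AG ((p ∨ r) → (q ∧ p)): greatest fixpoint, start Z0 = {0, 3}, keep only states in Sat with every successor in Z. Z1 = {3}; fixed.
Sat(AG ((p ∨ r) → (q ∧ p))) = {3}
E[¬p U AG ((p ∨ r) → (q ∧ p))]: least fixpoint, start Z0 = Sat(AG ((p ∨ r) → (q ∧ p))) = {3}, add states in Sat(¬p) with some successor in Z. Already a fixed point.
Sat(E[¬p U AG ((p ∨ r) → (q ∧ p))]) = {3}
4 ∉ Sat(E[¬p U AG ((p ∨ r) → (q ∧ p))]) = {3}, so the formula does not hold at 4.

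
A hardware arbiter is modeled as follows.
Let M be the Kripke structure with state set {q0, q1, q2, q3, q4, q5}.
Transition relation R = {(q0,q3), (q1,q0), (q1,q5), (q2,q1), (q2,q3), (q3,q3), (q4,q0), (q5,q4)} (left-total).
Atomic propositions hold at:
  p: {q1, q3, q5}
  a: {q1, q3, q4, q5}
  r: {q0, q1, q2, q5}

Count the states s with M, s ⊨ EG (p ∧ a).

Sat(p ∧ a) = {q1, q3, q5}
EG (p ∧ a): greatest fixpoint, start Z0 = {q1, q3, q5}, keep only states in Sat with some successor in Z. Z1 = {q1, q3}; Z2 = {q3}; fixed.
Sat(EG (p ∧ a)) = {q3}
|Sat(EG (p ∧ a))| = |{q3}| = 1.

1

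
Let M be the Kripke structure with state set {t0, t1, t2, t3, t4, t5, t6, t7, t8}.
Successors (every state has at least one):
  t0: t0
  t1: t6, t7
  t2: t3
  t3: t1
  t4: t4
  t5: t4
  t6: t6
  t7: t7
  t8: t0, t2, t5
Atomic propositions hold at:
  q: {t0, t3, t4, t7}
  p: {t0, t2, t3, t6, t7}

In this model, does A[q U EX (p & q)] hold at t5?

Sat(p & q) = {t0, t3, t7}
Sat(EX (p & q)) = {s : some successor in {t0, t3, t7}} = {t0, t1, t2, t7, t8}
A[q U EX (p & q)]: least fixpoint, start Z0 = Sat(EX (p & q)) = {t0, t1, t2, t7, t8}, add states in Sat(q) with every successor in Z. Z1 = {t0, t1, t2, t3, t7, t8}; fixed.
Sat(A[q U EX (p & q)]) = {t0, t1, t2, t3, t7, t8}
t5 ∉ Sat(A[q U EX (p & q)]) = {t0, t1, t2, t3, t7, t8}, so the formula does not hold at t5.

No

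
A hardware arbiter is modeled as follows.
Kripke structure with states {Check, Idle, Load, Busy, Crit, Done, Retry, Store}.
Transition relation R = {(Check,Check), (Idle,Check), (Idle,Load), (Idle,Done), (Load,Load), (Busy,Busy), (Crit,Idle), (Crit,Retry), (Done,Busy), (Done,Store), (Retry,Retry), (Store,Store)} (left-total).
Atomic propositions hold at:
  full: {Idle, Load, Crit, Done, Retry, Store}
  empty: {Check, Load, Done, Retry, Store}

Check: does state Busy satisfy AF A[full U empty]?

No

A[full U empty]: least fixpoint, start Z0 = Sat(empty) = {Check, Load, Done, Retry, Store}, add states in Sat(full) with every successor in Z. Z1 = {Check, Idle, Load, Done, Retry, Store}; Z2 = {Check, Idle, Load, Crit, Done, Retry, Store}; fixed.
Sat(A[full U empty]) = {Check, Idle, Load, Crit, Done, Retry, Store}
AF A[full U empty]: least fixpoint, start Z0 = {Check, Idle, Load, Crit, Done, Retry, Store}, add states with every successor in Z. Already a fixed point.
Sat(AF A[full U empty]) = {Check, Idle, Load, Crit, Done, Retry, Store}
Busy ∉ Sat(AF A[full U empty]) = {Check, Idle, Load, Crit, Done, Retry, Store}, so the formula does not hold at Busy.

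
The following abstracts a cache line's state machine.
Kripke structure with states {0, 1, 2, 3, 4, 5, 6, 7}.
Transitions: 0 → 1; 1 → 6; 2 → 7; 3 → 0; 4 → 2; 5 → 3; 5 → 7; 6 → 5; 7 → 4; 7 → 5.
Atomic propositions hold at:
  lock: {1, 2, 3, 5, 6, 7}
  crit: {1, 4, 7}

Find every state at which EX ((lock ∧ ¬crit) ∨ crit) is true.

Sat(¬crit) = {0, 2, 3, 5, 6}
Sat(lock ∧ ¬crit) = {2, 3, 5, 6}
Sat((lock ∧ ¬crit) ∨ crit) = {1, 2, 3, 4, 5, 6, 7}
Sat(EX ((lock ∧ ¬crit) ∨ crit)) = {s : some successor in {1, 2, 3, 4, 5, 6, 7}} = {0, 1, 2, 4, 5, 6, 7}

{0, 1, 2, 4, 5, 6, 7}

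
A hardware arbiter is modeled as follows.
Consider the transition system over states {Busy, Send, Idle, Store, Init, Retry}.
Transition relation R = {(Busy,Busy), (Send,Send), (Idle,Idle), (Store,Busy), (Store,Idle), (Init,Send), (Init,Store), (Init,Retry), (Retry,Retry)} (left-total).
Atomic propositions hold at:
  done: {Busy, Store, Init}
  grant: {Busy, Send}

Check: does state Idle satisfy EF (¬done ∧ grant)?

No

Sat(¬done) = {Send, Idle, Retry}
Sat(¬done ∧ grant) = {Send}
EF (¬done ∧ grant): least fixpoint, start Z0 = {Send}, add states with some successor in Z. Z1 = {Send, Init}; fixed.
Sat(EF (¬done ∧ grant)) = {Send, Init}
Idle ∉ Sat(EF (¬done ∧ grant)) = {Send, Init}, so the formula does not hold at Idle.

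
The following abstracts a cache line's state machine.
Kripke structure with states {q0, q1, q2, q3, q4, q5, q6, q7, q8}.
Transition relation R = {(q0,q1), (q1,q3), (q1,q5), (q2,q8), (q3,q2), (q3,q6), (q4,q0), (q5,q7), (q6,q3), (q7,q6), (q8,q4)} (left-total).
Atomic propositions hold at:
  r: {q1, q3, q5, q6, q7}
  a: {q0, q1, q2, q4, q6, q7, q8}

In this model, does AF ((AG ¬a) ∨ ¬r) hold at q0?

Sat(¬a) = {q3, q5}
AG ¬a: greatest fixpoint, start Z0 = {q3, q5}, keep only states in Sat with every successor in Z. Z1 = ∅; fixed.
Sat(AG ¬a) = ∅
Sat(¬r) = {q0, q2, q4, q8}
Sat((AG ¬a) ∨ ¬r) = {q0, q2, q4, q8}
AF ((AG ¬a) ∨ ¬r): least fixpoint, start Z0 = {q0, q2, q4, q8}, add states with every successor in Z. Already a fixed point.
Sat(AF ((AG ¬a) ∨ ¬r)) = {q0, q2, q4, q8}
q0 ∈ Sat(AF ((AG ¬a) ∨ ¬r)) = {q0, q2, q4, q8}, so the formula holds at q0.

Yes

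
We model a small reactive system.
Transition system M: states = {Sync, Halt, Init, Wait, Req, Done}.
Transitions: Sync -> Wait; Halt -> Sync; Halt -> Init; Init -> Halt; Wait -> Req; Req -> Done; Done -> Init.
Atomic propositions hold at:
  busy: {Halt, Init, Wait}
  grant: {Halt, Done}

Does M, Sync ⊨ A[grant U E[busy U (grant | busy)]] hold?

No

Sat(grant | busy) = {Halt, Init, Wait, Done}
E[busy U (grant | busy)]: least fixpoint, start Z0 = Sat((grant | busy)) = {Halt, Init, Wait, Done}, add states in Sat(busy) with some successor in Z. Already a fixed point.
Sat(E[busy U (grant | busy)]) = {Halt, Init, Wait, Done}
A[grant U E[busy U (grant | busy)]]: least fixpoint, start Z0 = Sat(E[busy U (grant | busy)]) = {Halt, Init, Wait, Done}, add states in Sat(grant) with every successor in Z. Already a fixed point.
Sat(A[grant U E[busy U (grant | busy)]]) = {Halt, Init, Wait, Done}
Sync ∉ Sat(A[grant U E[busy U (grant | busy)]]) = {Halt, Init, Wait, Done}, so the formula does not hold at Sync.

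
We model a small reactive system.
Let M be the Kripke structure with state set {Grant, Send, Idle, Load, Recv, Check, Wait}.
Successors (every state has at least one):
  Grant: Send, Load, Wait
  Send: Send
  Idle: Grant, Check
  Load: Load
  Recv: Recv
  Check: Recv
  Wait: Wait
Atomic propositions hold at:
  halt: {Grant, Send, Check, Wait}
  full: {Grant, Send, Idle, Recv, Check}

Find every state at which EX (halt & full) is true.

{Grant, Send, Idle}

Sat(halt & full) = {Grant, Send, Check}
Sat(EX (halt & full)) = {s : some successor in {Grant, Send, Check}} = {Grant, Send, Idle}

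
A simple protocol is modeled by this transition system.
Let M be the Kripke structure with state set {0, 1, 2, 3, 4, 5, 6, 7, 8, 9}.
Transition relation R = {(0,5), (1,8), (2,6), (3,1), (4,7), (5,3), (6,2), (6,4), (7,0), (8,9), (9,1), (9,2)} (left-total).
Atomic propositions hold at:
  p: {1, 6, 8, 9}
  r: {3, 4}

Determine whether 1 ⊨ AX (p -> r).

Sat(p -> r) = {0, 2, 3, 4, 5, 7}
Sat(AX (p -> r)) = {s : every successor in {0, 2, 3, 4, 5, 7}} = {0, 4, 5, 6, 7}
1 ∉ Sat(AX (p -> r)) = {0, 4, 5, 6, 7}, so the formula does not hold at 1.

No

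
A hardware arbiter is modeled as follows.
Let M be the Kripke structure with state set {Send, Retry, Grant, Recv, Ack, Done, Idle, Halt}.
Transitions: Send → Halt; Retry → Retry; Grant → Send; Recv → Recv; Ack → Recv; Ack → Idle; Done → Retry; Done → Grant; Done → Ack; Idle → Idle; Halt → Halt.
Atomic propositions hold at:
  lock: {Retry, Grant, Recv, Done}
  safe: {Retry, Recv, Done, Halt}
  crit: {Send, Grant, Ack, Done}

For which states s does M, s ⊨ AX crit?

Sat(AX crit) = {s : every successor in {Send, Grant, Ack, Done}} = {Grant}

{Grant}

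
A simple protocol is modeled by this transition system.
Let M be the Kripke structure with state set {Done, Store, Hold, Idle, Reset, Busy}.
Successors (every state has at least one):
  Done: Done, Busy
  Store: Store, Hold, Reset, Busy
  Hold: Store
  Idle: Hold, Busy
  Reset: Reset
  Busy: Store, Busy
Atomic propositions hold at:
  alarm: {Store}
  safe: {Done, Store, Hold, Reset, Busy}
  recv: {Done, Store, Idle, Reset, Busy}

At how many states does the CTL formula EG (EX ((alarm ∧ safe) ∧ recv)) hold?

3

Sat(alarm ∧ safe) = {Store}
Sat((alarm ∧ safe) ∧ recv) = {Store}
Sat(EX ((alarm ∧ safe) ∧ recv)) = {s : some successor in {Store}} = {Store, Hold, Busy}
EG (EX ((alarm ∧ safe) ∧ recv)): greatest fixpoint, start Z0 = {Store, Hold, Busy}, keep only states in Sat with some successor in Z. Already a fixed point.
Sat(EG (EX ((alarm ∧ safe) ∧ recv))) = {Store, Hold, Busy}
|Sat(EG (EX ((alarm ∧ safe) ∧ recv)))| = |{Store, Hold, Busy}| = 3.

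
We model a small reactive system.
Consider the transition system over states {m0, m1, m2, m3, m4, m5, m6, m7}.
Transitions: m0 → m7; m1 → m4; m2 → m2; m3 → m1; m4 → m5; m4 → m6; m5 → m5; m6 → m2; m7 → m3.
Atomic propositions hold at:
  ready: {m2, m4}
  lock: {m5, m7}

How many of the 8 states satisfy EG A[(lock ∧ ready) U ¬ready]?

1

Sat(lock ∧ ready) = ∅
Sat(¬ready) = {m0, m1, m3, m5, m6, m7}
A[(lock ∧ ready) U ¬ready]: least fixpoint, start Z0 = Sat(¬ready) = {m0, m1, m3, m5, m6, m7}, add states in Sat(lock ∧ ready) with every successor in Z. Already a fixed point.
Sat(A[(lock ∧ ready) U ¬ready]) = {m0, m1, m3, m5, m6, m7}
EG A[(lock ∧ ready) U ¬ready]: greatest fixpoint, start Z0 = {m0, m1, m3, m5, m6, m7}, keep only states in Sat with some successor in Z. Z1 = {m0, m3, m5, m7}; Z2 = {m0, m5, m7}; Z3 = {m0, m5}; Z4 = {m5}; fixed.
Sat(EG A[(lock ∧ ready) U ¬ready]) = {m5}
|Sat(EG A[(lock ∧ ready) U ¬ready])| = |{m5}| = 1.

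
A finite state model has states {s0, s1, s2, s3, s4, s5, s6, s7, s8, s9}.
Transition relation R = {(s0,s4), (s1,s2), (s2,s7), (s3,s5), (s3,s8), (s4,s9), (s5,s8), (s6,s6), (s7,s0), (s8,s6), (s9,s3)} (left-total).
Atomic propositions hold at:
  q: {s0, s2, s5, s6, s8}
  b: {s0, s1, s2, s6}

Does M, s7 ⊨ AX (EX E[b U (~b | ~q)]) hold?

Sat(~b) = {s3, s4, s5, s7, s8, s9}
Sat(~q) = {s1, s3, s4, s7, s9}
Sat(~b | ~q) = {s1, s3, s4, s5, s7, s8, s9}
E[b U (~b | ~q)]: least fixpoint, start Z0 = Sat((~b | ~q)) = {s1, s3, s4, s5, s7, s8, s9}, add states in Sat(b) with some successor in Z. Z1 = {s0, s1, s2, s3, s4, s5, s7, s8, s9}; fixed.
Sat(E[b U (~b | ~q)]) = {s0, s1, s2, s3, s4, s5, s7, s8, s9}
Sat(EX E[b U (~b | ~q)]) = {s : some successor in {s0, s1, s2, s3, s4, s5, s7, s8, s9}} = {s0, s1, s2, s3, s4, s5, s7, s9}
Sat(AX (EX E[b U (~b | ~q)])) = {s : every successor in {s0, s1, s2, s3, s4, s5, s7, s9}} = {s0, s1, s2, s4, s7, s9}
s7 ∈ Sat(AX (EX E[b U (~b | ~q)])) = {s0, s1, s2, s4, s7, s9}, so the formula holds at s7.

Yes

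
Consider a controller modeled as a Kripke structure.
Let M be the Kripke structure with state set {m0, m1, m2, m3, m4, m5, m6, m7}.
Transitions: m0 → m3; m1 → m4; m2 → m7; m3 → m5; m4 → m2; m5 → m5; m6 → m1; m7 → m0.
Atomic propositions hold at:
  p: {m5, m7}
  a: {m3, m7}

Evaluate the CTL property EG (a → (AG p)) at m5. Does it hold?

AG p: greatest fixpoint, start Z0 = {m5, m7}, keep only states in Sat with every successor in Z. Z1 = {m5}; fixed.
Sat(AG p) = {m5}
Sat(a → (AG p)) = {m0, m1, m2, m4, m5, m6}
EG (a → (AG p)): greatest fixpoint, start Z0 = {m0, m1, m2, m4, m5, m6}, keep only states in Sat with some successor in Z. Z1 = {m1, m4, m5, m6}; Z2 = {m1, m5, m6}; Z3 = {m5, m6}; Z4 = {m5}; fixed.
Sat(EG (a → (AG p))) = {m5}
m5 ∈ Sat(EG (a → (AG p))) = {m5}, so the formula holds at m5.

Yes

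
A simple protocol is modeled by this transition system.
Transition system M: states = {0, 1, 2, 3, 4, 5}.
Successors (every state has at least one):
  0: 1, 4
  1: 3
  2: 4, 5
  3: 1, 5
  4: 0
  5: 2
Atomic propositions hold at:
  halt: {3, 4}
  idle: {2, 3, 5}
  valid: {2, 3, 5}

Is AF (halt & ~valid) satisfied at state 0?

Sat(~valid) = {0, 1, 4}
Sat(halt & ~valid) = {4}
AF (halt & ~valid): least fixpoint, start Z0 = {4}, add states with every successor in Z. Already a fixed point.
Sat(AF (halt & ~valid)) = {4}
0 ∉ Sat(AF (halt & ~valid)) = {4}, so the formula does not hold at 0.

No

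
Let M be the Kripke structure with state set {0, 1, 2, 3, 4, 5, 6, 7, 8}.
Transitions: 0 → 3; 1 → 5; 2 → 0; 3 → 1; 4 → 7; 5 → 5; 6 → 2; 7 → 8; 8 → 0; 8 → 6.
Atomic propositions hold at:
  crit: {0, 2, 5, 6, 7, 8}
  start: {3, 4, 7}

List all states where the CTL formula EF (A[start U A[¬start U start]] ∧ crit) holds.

{0, 2, 4, 6, 7, 8}

Sat(¬start) = {0, 1, 2, 5, 6, 8}
A[¬start U start]: least fixpoint, start Z0 = Sat(start) = {3, 4, 7}, add states in Sat(¬start) with every successor in Z. Z1 = {0, 3, 4, 7}; Z2 = {0, 2, 3, 4, 7}; Z3 = {0, 2, 3, 4, 6, 7}; Z4 = {0, 2, 3, 4, 6, 7, 8}; fixed.
Sat(A[¬start U start]) = {0, 2, 3, 4, 6, 7, 8}
A[start U A[¬start U start]]: least fixpoint, start Z0 = Sat(A[¬start U start]) = {0, 2, 3, 4, 6, 7, 8}, add states in Sat(start) with every successor in Z. Already a fixed point.
Sat(A[start U A[¬start U start]]) = {0, 2, 3, 4, 6, 7, 8}
Sat(A[start U A[¬start U start]] ∧ crit) = {0, 2, 6, 7, 8}
EF (A[start U A[¬start U start]] ∧ crit): least fixpoint, start Z0 = {0, 2, 6, 7, 8}, add states with some successor in Z. Z1 = {0, 2, 4, 6, 7, 8}; fixed.
Sat(EF (A[start U A[¬start U start]] ∧ crit)) = {0, 2, 4, 6, 7, 8}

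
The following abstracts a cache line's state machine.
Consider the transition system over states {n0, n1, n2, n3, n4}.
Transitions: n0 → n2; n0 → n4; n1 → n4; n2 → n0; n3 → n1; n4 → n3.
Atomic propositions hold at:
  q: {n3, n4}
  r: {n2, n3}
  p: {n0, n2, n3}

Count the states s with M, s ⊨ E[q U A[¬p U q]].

Sat(¬p) = {n1, n4}
A[¬p U q]: least fixpoint, start Z0 = Sat(q) = {n3, n4}, add states in Sat(¬p) with every successor in Z. Z1 = {n1, n3, n4}; fixed.
Sat(A[¬p U q]) = {n1, n3, n4}
E[q U A[¬p U q]]: least fixpoint, start Z0 = Sat(A[¬p U q]) = {n1, n3, n4}, add states in Sat(q) with some successor in Z. Already a fixed point.
Sat(E[q U A[¬p U q]]) = {n1, n3, n4}
|Sat(E[q U A[¬p U q]])| = |{n1, n3, n4}| = 3.

3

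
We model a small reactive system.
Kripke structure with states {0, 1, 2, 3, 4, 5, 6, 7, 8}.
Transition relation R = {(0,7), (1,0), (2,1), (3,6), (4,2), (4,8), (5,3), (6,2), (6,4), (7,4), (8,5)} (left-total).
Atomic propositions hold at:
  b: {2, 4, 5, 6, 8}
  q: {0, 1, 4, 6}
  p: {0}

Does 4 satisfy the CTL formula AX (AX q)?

Sat(AX q) = {s : every successor in {0, 1, 4, 6}} = {1, 2, 3, 7}
Sat(AX (AX q)) = {s : every successor in {1, 2, 3, 7}} = {0, 2, 5}
4 ∉ Sat(AX (AX q)) = {0, 2, 5}, so the formula does not hold at 4.

No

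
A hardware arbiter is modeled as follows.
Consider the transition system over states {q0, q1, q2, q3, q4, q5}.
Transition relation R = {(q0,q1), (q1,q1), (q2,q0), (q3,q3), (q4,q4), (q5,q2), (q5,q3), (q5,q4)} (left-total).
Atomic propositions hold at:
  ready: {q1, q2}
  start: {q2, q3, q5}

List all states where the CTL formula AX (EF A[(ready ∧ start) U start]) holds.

{q3}

Sat(ready ∧ start) = {q2}
A[(ready ∧ start) U start]: least fixpoint, start Z0 = Sat(start) = {q2, q3, q5}, add states in Sat(ready ∧ start) with every successor in Z. Already a fixed point.
Sat(A[(ready ∧ start) U start]) = {q2, q3, q5}
EF A[(ready ∧ start) U start]: least fixpoint, start Z0 = {q2, q3, q5}, add states with some successor in Z. Already a fixed point.
Sat(EF A[(ready ∧ start) U start]) = {q2, q3, q5}
Sat(AX (EF A[(ready ∧ start) U start])) = {s : every successor in {q2, q3, q5}} = {q3}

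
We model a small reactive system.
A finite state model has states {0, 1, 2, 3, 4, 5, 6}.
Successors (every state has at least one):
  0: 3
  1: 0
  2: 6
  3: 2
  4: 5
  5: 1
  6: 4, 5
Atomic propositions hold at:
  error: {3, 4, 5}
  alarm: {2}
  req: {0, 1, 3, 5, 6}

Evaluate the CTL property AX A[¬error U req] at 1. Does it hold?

Sat(¬error) = {0, 1, 2, 6}
A[¬error U req]: least fixpoint, start Z0 = Sat(req) = {0, 1, 3, 5, 6}, add states in Sat(¬error) with every successor in Z. Z1 = {0, 1, 2, 3, 5, 6}; fixed.
Sat(A[¬error U req]) = {0, 1, 2, 3, 5, 6}
Sat(AX A[¬error U req]) = {s : every successor in {0, 1, 2, 3, 5, 6}} = {0, 1, 2, 3, 4, 5}
1 ∈ Sat(AX A[¬error U req]) = {0, 1, 2, 3, 4, 5}, so the formula holds at 1.

Yes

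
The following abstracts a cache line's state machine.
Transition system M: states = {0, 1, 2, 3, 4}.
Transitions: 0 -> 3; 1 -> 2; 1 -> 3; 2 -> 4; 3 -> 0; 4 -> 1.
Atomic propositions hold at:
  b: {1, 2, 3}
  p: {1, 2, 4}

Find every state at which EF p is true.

EF p: least fixpoint, start Z0 = {1, 2, 4}, add states with some successor in Z. Already a fixed point.
Sat(EF p) = {1, 2, 4}

{1, 2, 4}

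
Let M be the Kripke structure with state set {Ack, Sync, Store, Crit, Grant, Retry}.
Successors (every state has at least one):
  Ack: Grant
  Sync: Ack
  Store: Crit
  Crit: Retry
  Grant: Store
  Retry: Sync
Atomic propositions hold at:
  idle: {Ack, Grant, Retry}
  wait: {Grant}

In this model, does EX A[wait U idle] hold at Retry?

No

A[wait U idle]: least fixpoint, start Z0 = Sat(idle) = {Ack, Grant, Retry}, add states in Sat(wait) with every successor in Z. Already a fixed point.
Sat(A[wait U idle]) = {Ack, Grant, Retry}
Sat(EX A[wait U idle]) = {s : some successor in {Ack, Grant, Retry}} = {Ack, Sync, Crit}
Retry ∉ Sat(EX A[wait U idle]) = {Ack, Sync, Crit}, so the formula does not hold at Retry.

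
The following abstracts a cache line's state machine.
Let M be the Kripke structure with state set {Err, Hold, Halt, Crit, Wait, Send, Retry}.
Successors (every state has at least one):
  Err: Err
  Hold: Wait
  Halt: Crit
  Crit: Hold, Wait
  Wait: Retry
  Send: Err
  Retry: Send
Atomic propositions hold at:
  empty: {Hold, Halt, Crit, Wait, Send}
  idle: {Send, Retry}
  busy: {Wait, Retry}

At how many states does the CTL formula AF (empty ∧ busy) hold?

4

Sat(empty ∧ busy) = {Wait}
AF (empty ∧ busy): least fixpoint, start Z0 = {Wait}, add states with every successor in Z. Z1 = {Hold, Wait}; Z2 = {Hold, Crit, Wait}; Z3 = {Hold, Halt, Crit, Wait}; fixed.
Sat(AF (empty ∧ busy)) = {Hold, Halt, Crit, Wait}
|Sat(AF (empty ∧ busy))| = |{Hold, Halt, Crit, Wait}| = 4.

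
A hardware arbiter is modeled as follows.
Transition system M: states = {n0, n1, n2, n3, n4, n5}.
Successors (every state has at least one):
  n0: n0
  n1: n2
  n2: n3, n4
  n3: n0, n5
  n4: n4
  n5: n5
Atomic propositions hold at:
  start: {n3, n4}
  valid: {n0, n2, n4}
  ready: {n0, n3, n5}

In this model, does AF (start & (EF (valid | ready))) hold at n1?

Sat(valid | ready) = {n0, n2, n3, n4, n5}
EF (valid | ready): least fixpoint, start Z0 = {n0, n2, n3, n4, n5}, add states with some successor in Z. Z1 = {n0, n1, n2, n3, n4, n5}; fixed.
Sat(EF (valid | ready)) = {n0, n1, n2, n3, n4, n5}
Sat(start & (EF (valid | ready))) = {n3, n4}
AF (start & (EF (valid | ready))): least fixpoint, start Z0 = {n3, n4}, add states with every successor in Z. Z1 = {n2, n3, n4}; Z2 = {n1, n2, n3, n4}; fixed.
Sat(AF (start & (EF (valid | ready)))) = {n1, n2, n3, n4}
n1 ∈ Sat(AF (start & (EF (valid | ready)))) = {n1, n2, n3, n4}, so the formula holds at n1.

Yes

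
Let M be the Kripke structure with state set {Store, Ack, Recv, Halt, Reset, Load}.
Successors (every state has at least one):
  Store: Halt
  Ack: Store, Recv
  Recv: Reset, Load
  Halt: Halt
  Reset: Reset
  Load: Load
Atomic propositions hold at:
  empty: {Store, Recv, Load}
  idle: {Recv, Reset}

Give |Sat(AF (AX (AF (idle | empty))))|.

Sat(idle | empty) = {Store, Recv, Reset, Load}
AF (idle | empty): least fixpoint, start Z0 = {Store, Recv, Reset, Load}, add states with every successor in Z. Z1 = {Store, Ack, Recv, Reset, Load}; fixed.
Sat(AF (idle | empty)) = {Store, Ack, Recv, Reset, Load}
Sat(AX (AF (idle | empty))) = {s : every successor in {Store, Ack, Recv, Reset, Load}} = {Ack, Recv, Reset, Load}
AF (AX (AF (idle | empty))): least fixpoint, start Z0 = {Ack, Recv, Reset, Load}, add states with every successor in Z. Already a fixed point.
Sat(AF (AX (AF (idle | empty)))) = {Ack, Recv, Reset, Load}
|Sat(AF (AX (AF (idle | empty))))| = |{Ack, Recv, Reset, Load}| = 4.

4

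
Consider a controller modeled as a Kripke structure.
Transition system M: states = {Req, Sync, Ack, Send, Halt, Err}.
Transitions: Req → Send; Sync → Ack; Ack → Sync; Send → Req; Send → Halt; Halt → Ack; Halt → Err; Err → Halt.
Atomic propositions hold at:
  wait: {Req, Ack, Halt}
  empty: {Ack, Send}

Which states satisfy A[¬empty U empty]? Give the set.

{Req, Sync, Ack, Send}

Sat(¬empty) = {Req, Sync, Halt, Err}
A[¬empty U empty]: least fixpoint, start Z0 = Sat(empty) = {Ack, Send}, add states in Sat(¬empty) with every successor in Z. Z1 = {Req, Sync, Ack, Send}; fixed.
Sat(A[¬empty U empty]) = {Req, Sync, Ack, Send}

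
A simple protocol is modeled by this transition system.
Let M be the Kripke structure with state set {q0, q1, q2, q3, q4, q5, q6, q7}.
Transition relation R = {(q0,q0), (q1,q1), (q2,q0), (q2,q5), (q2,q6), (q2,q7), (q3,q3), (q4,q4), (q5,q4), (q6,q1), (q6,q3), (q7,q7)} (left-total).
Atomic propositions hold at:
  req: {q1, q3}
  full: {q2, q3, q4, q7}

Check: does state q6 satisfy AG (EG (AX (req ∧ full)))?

No

Sat(req ∧ full) = {q3}
Sat(AX (req ∧ full)) = {s : every successor in {q3}} = {q3}
EG (AX (req ∧ full)): greatest fixpoint, start Z0 = {q3}, keep only states in Sat with some successor in Z. Already a fixed point.
Sat(EG (AX (req ∧ full))) = {q3}
AG (EG (AX (req ∧ full))): greatest fixpoint, start Z0 = {q3}, keep only states in Sat with every successor in Z. Already a fixed point.
Sat(AG (EG (AX (req ∧ full)))) = {q3}
q6 ∉ Sat(AG (EG (AX (req ∧ full)))) = {q3}, so the formula does not hold at q6.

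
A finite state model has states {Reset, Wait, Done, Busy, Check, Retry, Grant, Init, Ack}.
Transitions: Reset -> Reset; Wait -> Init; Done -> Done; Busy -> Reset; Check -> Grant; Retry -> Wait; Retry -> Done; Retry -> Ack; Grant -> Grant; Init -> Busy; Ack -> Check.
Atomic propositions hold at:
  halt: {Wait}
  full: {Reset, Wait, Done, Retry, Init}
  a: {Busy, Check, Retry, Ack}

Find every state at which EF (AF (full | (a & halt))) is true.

Sat(a & halt) = ∅
Sat(full | (a & halt)) = {Reset, Wait, Done, Retry, Init}
AF (full | (a & halt)): least fixpoint, start Z0 = {Reset, Wait, Done, Retry, Init}, add states with every successor in Z. Z1 = {Reset, Wait, Done, Busy, Retry, Init}; fixed.
Sat(AF (full | (a & halt))) = {Reset, Wait, Done, Busy, Retry, Init}
EF (AF (full | (a & halt))): least fixpoint, start Z0 = {Reset, Wait, Done, Busy, Retry, Init}, add states with some successor in Z. Already a fixed point.
Sat(EF (AF (full | (a & halt)))) = {Reset, Wait, Done, Busy, Retry, Init}

{Reset, Wait, Done, Busy, Retry, Init}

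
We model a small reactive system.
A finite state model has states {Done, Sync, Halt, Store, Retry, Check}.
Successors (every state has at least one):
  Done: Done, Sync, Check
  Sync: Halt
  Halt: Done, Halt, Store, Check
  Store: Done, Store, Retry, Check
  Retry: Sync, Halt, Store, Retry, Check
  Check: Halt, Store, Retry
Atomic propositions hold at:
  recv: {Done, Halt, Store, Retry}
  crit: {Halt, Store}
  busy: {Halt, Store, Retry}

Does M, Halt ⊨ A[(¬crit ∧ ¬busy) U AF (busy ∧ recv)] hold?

Yes

Sat(¬crit) = {Done, Sync, Retry, Check}
Sat(¬busy) = {Done, Sync, Check}
Sat(¬crit ∧ ¬busy) = {Done, Sync, Check}
Sat(busy ∧ recv) = {Halt, Store, Retry}
AF (busy ∧ recv): least fixpoint, start Z0 = {Halt, Store, Retry}, add states with every successor in Z. Z1 = {Sync, Halt, Store, Retry, Check}; fixed.
Sat(AF (busy ∧ recv)) = {Sync, Halt, Store, Retry, Check}
A[(¬crit ∧ ¬busy) U AF (busy ∧ recv)]: least fixpoint, start Z0 = Sat(AF (busy ∧ recv)) = {Sync, Halt, Store, Retry, Check}, add states in Sat(¬crit ∧ ¬busy) with every successor in Z. Already a fixed point.
Sat(A[(¬crit ∧ ¬busy) U AF (busy ∧ recv)]) = {Sync, Halt, Store, Retry, Check}
Halt ∈ Sat(A[(¬crit ∧ ¬busy) U AF (busy ∧ recv)]) = {Sync, Halt, Store, Retry, Check}, so the formula holds at Halt.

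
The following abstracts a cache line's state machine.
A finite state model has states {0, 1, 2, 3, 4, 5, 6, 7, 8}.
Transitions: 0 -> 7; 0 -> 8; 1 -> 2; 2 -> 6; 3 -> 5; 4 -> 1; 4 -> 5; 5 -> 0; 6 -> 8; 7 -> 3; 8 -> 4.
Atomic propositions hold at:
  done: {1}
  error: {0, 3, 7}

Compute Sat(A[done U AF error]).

AF error: least fixpoint, start Z0 = {0, 3, 7}, add states with every successor in Z. Z1 = {0, 3, 5, 7}; fixed.
Sat(AF error) = {0, 3, 5, 7}
A[done U AF error]: least fixpoint, start Z0 = Sat(AF error) = {0, 3, 5, 7}, add states in Sat(done) with every successor in Z. Already a fixed point.
Sat(A[done U AF error]) = {0, 3, 5, 7}

{0, 3, 5, 7}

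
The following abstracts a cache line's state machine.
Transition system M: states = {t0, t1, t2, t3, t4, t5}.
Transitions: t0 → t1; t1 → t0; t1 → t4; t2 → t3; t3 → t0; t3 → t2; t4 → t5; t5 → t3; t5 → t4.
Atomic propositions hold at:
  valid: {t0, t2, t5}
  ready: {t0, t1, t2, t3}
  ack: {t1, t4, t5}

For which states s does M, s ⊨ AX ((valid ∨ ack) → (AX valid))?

Sat(valid ∨ ack) = {t0, t1, t2, t4, t5}
Sat(AX valid) = {s : every successor in {t0, t2, t5}} = {t3, t4}
Sat((valid ∨ ack) → (AX valid)) = {t3, t4}
Sat(AX ((valid ∨ ack) → (AX valid))) = {s : every successor in {t3, t4}} = {t2, t5}

{t2, t5}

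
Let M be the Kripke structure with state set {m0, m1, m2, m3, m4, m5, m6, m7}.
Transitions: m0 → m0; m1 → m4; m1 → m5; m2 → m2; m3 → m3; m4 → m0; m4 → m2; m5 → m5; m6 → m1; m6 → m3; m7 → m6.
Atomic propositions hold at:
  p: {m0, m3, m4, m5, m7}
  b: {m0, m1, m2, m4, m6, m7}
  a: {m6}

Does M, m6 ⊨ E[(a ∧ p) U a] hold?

Sat(a ∧ p) = ∅
E[(a ∧ p) U a]: least fixpoint, start Z0 = Sat(a) = {m6}, add states in Sat(a ∧ p) with some successor in Z. Already a fixed point.
Sat(E[(a ∧ p) U a]) = {m6}
m6 ∈ Sat(E[(a ∧ p) U a]) = {m6}, so the formula holds at m6.

Yes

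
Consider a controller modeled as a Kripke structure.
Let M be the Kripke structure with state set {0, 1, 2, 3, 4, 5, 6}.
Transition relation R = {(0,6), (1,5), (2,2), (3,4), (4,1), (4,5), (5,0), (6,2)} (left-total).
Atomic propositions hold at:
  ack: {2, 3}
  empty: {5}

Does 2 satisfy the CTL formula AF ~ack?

Sat(~ack) = {0, 1, 4, 5, 6}
AF ~ack: least fixpoint, start Z0 = {0, 1, 4, 5, 6}, add states with every successor in Z. Z1 = {0, 1, 3, 4, 5, 6}; fixed.
Sat(AF ~ack) = {0, 1, 3, 4, 5, 6}
2 ∉ Sat(AF ~ack) = {0, 1, 3, 4, 5, 6}, so the formula does not hold at 2.

No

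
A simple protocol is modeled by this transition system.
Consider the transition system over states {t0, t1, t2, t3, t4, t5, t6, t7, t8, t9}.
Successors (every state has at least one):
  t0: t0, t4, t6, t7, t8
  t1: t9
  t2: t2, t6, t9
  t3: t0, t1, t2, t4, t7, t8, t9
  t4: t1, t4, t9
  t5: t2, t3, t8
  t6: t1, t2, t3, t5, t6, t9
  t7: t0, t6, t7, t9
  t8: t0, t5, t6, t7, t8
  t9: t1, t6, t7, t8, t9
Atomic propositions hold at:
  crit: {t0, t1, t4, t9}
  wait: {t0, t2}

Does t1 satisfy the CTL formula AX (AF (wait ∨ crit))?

Yes

Sat(wait ∨ crit) = {t0, t1, t2, t4, t9}
AF (wait ∨ crit): least fixpoint, start Z0 = {t0, t1, t2, t4, t9}, add states with every successor in Z. Already a fixed point.
Sat(AF (wait ∨ crit)) = {t0, t1, t2, t4, t9}
Sat(AX (AF (wait ∨ crit))) = {s : every successor in {t0, t1, t2, t4, t9}} = {t1, t4}
t1 ∈ Sat(AX (AF (wait ∨ crit))) = {t1, t4}, so the formula holds at t1.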